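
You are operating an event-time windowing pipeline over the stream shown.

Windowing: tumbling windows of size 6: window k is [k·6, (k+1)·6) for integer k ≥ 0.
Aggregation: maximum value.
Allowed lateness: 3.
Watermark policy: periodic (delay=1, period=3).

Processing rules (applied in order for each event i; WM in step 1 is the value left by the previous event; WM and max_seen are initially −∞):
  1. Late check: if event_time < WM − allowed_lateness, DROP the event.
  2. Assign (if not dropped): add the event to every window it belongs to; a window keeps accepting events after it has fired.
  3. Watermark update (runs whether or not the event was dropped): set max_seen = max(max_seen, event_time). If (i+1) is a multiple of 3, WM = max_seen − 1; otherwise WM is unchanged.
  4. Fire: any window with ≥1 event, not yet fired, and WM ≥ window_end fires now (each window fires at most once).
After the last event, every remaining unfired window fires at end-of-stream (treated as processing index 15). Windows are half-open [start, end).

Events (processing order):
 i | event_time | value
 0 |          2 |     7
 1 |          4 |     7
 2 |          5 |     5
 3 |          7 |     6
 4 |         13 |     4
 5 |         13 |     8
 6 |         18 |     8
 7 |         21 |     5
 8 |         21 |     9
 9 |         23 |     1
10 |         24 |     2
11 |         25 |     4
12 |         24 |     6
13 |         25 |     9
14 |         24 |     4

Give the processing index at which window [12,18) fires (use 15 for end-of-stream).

8

i=0 t=2 v=7: → [0,6); WM=−∞
i=1 t=4 v=7: → [0,6); WM=−∞
i=2 t=5 v=5: → [0,6); WM=4
i=3 t=7 v=6: → [6,12); WM=4
i=4 t=13 v=4: → [12,18); WM=4
i=5 t=13 v=8: → [12,18); WM=12; [0,6) fires=7 [6,12) fires=6
i=6 t=18 v=8: → [18,24); WM=12
i=7 t=21 v=5: → [18,24); WM=12
i=8 t=21 v=9: → [18,24); WM=20; [12,18) fires=8
i=9 t=23 v=1: → [18,24); WM=20
i=10 t=24 v=2: → [24,30); WM=20
i=11 t=25 v=4: → [24,30); WM=24; [18,24) fires=9
i=12 t=24 v=6: → [24,30); WM=24
i=13 t=25 v=9: → [24,30); WM=24
i=14 t=24 v=4: → [24,30); WM=24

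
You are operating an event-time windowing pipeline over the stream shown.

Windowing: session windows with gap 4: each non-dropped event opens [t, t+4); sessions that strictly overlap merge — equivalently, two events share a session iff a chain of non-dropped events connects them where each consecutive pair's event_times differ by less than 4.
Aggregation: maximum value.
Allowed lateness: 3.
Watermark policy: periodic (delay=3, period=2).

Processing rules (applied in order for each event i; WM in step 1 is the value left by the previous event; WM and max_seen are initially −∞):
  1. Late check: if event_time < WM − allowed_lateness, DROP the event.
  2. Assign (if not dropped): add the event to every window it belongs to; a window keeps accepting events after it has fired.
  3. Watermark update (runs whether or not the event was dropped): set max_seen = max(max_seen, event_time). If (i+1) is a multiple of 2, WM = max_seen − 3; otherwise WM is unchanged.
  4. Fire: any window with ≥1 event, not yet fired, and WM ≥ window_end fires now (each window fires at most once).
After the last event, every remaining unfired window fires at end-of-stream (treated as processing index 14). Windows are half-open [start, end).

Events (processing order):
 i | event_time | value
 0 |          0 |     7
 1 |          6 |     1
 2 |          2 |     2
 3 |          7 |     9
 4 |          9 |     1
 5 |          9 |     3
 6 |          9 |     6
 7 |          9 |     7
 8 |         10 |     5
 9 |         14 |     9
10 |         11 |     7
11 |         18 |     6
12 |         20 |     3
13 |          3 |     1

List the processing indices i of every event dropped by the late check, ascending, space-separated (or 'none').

i=0 t=0 v=7: → [0,4); WM=−∞
i=1 t=6 v=1: → [6,10); WM=3
i=2 t=2 v=2: → [0,6); WM=3
i=3 t=7 v=9: → [6,11); WM=4
i=4 t=9 v=1: → [6,13); WM=4
i=5 t=9 v=3: → [6,13); WM=6
i=6 t=9 v=6: → [6,13); WM=6
i=7 t=9 v=7: → [6,13); WM=6
i=8 t=10 v=5: → [6,14); WM=6
i=9 t=14 v=9: → [14,18); WM=11
i=10 t=11 v=7: → [6,18); WM=11
i=11 t=18 v=6: → [18,22); WM=15
i=12 t=20 v=3: → [18,24); WM=15
i=13 t=3 v=1: DROP (t<15-3); WM=17

13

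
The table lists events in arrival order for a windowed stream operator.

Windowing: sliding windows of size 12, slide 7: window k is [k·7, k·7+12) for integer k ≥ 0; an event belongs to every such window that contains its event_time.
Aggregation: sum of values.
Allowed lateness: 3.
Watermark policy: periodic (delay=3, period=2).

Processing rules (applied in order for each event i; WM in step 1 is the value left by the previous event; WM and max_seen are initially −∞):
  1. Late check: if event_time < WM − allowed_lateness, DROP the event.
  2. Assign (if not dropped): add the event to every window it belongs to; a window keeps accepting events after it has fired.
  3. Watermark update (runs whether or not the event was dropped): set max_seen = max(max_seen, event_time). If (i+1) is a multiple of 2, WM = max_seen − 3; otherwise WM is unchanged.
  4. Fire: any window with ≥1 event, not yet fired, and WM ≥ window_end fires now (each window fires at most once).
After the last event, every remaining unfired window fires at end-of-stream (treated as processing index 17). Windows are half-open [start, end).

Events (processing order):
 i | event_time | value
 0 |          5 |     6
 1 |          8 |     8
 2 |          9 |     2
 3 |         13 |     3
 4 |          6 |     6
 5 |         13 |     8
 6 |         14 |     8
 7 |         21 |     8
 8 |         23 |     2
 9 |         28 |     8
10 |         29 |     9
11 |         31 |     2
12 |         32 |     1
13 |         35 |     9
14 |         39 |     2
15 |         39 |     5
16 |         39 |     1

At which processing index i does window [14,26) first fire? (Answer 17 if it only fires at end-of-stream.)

11

i=0 t=5 v=6: → [0,12); WM=−∞
i=1 t=8 v=8: → [7,19),[0,12); WM=5
i=2 t=9 v=2: → [7,19),[0,12); WM=5
i=3 t=13 v=3: → [7,19); WM=10
i=4 t=6 v=6: DROP (t<10-3); WM=10
i=5 t=13 v=8: → [7,19); WM=10
i=6 t=14 v=8: → [14,26),[7,19); WM=10
i=7 t=21 v=8: → [21,33),[14,26); WM=18; [0,12) fires=16
i=8 t=23 v=2: → [21,33),[14,26); WM=18
i=9 t=28 v=8: → [28,40),[21,33); WM=25; [7,19) fires=29
i=10 t=29 v=9: → [28,40),[21,33); WM=25
i=11 t=31 v=2: → [28,40),[21,33); WM=28; [14,26) fires=18
i=12 t=32 v=1: → [28,40),[21,33); WM=28
i=13 t=35 v=9: → [35,47),[28,40); WM=32
i=14 t=39 v=2: → [35,47),[28,40); WM=32
i=15 t=39 v=5: → [35,47),[28,40); WM=36; [21,33) fires=30
i=16 t=39 v=1: → [35,47),[28,40); WM=36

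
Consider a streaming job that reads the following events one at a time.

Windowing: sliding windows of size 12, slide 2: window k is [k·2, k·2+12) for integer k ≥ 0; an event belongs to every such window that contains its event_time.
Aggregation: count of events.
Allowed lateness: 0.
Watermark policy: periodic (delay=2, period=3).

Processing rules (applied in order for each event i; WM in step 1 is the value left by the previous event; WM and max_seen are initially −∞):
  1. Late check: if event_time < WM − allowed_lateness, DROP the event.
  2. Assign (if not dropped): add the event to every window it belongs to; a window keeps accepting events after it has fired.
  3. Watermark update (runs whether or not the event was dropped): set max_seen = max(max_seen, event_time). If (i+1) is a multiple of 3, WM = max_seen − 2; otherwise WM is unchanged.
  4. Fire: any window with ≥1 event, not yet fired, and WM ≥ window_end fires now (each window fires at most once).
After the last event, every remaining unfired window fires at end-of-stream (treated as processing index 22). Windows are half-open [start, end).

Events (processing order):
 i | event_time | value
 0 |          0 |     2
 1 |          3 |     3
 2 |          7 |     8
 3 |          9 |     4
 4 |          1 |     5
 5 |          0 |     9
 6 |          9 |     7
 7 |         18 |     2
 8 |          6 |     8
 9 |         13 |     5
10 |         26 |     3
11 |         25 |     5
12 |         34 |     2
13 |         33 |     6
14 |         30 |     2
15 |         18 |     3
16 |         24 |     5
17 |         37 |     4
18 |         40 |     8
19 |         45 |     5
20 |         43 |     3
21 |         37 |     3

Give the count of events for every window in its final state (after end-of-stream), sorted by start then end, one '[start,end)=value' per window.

[0,12)=5 [2,14)=4 [4,16)=3 [6,18)=3 [8,20)=3 [10,22)=1 [12,24)=1 [14,26)=2 [16,28)=3 [18,30)=3 [20,32)=3 [22,34)=4 [24,36)=5 [26,38)=5 [28,40)=4 [30,42)=5 [32,44)=5 [34,46)=5 [36,48)=4 [38,50)=3 [40,52)=3 [42,54)=2 [44,56)=1

i=0 t=0 v=2: → [0,12); WM=−∞
i=1 t=3 v=3: → [2,14),[0,12); WM=−∞
i=2 t=7 v=8: → [6,18),[4,16),[2,14),[0,12); WM=5
i=3 t=9 v=4: → [8,20),[6,18),[4,16),[2,14),[0,12); WM=5
i=4 t=1 v=5: DROP (t<5-0); WM=5
i=5 t=0 v=9: DROP (t<5-0); WM=7
i=6 t=9 v=7: → [8,20),[6,18),[4,16),[2,14),[0,12); WM=7
i=7 t=18 v=2: → [18,30),[16,28),[14,26),[12,24),[10,22),[8,20); WM=7
i=8 t=6 v=8: DROP (t<7-0); WM=16; [0,12) fires=5 [2,14) fires=4 [4,16) fires=3
i=9 t=13 v=5: DROP (t<16-0); WM=16
i=10 t=26 v=3: → [26,38),[24,36),[22,34),[20,32),[18,30),[16,28); WM=16
i=11 t=25 v=5: → [24,36),[22,34),[20,32),[18,30),[16,28),[14,26); WM=24; [6,18) fires=3 [8,20) fires=3 [10,22) fires=1 [12,24) fires=1
i=12 t=34 v=2: → [34,46),[32,44),[30,42),[28,40),[26,38),[24,36); WM=24
i=13 t=33 v=6: → [32,44),[30,42),[28,40),[26,38),[24,36),[22,34); WM=24
i=14 t=30 v=2: → [30,42),[28,40),[26,38),[24,36),[22,34),[20,32); WM=32; [14,26) fires=2 [16,28) fires=3 [18,30) fires=3 [20,32) fires=3
i=15 t=18 v=3: DROP (t<32-0); WM=32
i=16 t=24 v=5: DROP (t<32-0); WM=32
i=17 t=37 v=4: → [36,48),[34,46),[32,44),[30,42),[28,40),[26,38); WM=35; [22,34) fires=4
i=18 t=40 v=8: → [40,52),[38,50),[36,48),[34,46),[32,44),[30,42); WM=35
i=19 t=45 v=5: → [44,56),[42,54),[40,52),[38,50),[36,48),[34,46); WM=35
i=20 t=43 v=3: → [42,54),[40,52),[38,50),[36,48),[34,46),[32,44); WM=43; [24,36) fires=5 [26,38) fires=5 [28,40) fires=4 [30,42) fires=5
i=21 t=37 v=3: DROP (t<43-0); WM=43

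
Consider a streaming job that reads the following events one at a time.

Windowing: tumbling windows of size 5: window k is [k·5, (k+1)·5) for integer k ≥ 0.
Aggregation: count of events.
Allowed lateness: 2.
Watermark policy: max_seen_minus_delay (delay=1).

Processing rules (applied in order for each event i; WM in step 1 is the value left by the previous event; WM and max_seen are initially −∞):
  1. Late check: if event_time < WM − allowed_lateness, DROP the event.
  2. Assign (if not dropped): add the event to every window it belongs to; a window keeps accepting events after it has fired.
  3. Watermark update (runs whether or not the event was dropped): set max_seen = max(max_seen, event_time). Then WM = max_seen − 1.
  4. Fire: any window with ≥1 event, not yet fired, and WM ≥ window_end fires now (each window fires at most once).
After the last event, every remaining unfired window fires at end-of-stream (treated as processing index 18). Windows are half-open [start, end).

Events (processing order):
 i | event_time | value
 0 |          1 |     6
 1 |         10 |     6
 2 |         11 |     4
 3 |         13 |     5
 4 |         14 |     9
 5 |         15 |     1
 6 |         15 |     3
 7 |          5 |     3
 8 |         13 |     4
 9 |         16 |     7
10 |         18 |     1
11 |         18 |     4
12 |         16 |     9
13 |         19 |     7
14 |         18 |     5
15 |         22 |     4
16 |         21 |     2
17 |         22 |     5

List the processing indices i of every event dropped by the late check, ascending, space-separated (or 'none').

i=0 t=1 v=6: → [0,5); WM=0
i=1 t=10 v=6: → [10,15); WM=9; [0,5) fires=1
i=2 t=11 v=4: → [10,15); WM=10
i=3 t=13 v=5: → [10,15); WM=12
i=4 t=14 v=9: → [10,15); WM=13
i=5 t=15 v=1: → [15,20); WM=14
i=6 t=15 v=3: → [15,20); WM=14
i=7 t=5 v=3: DROP (t<14-2); WM=14
i=8 t=13 v=4: → [10,15); WM=14
i=9 t=16 v=7: → [15,20); WM=15; [10,15) fires=5
i=10 t=18 v=1: → [15,20); WM=17
i=11 t=18 v=4: → [15,20); WM=17
i=12 t=16 v=9: → [15,20); WM=17
i=13 t=19 v=7: → [15,20); WM=18
i=14 t=18 v=5: → [15,20); WM=18
i=15 t=22 v=4: → [20,25); WM=21; [15,20) fires=8
i=16 t=21 v=2: → [20,25); WM=21
i=17 t=22 v=5: → [20,25); WM=21

7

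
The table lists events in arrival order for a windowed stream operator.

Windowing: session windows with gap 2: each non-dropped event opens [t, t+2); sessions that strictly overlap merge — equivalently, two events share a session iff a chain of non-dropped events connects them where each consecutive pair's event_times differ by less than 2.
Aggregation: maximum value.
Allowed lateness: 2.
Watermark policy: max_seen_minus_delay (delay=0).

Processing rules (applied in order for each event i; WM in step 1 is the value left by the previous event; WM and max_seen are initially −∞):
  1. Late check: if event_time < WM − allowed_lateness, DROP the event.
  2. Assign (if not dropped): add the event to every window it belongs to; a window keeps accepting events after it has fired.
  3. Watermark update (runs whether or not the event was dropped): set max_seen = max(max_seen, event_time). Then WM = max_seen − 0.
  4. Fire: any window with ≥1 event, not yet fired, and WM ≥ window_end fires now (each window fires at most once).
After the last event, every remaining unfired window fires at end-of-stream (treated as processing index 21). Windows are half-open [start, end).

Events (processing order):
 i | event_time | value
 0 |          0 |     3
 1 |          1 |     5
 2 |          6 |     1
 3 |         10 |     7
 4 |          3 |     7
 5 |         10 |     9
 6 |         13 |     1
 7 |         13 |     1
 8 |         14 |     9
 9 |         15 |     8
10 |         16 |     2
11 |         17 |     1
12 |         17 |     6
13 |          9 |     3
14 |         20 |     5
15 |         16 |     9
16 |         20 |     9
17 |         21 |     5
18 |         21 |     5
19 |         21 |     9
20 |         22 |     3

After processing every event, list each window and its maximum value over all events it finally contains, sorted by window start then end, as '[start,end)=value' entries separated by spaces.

i=0 t=0 v=3: → [0,2); WM=0
i=1 t=1 v=5: → [0,3); WM=1
i=2 t=6 v=1: → [6,8); WM=6
i=3 t=10 v=7: → [10,12); WM=10
i=4 t=3 v=7: DROP (t<10-2); WM=10
i=5 t=10 v=9: → [10,12); WM=10
i=6 t=13 v=1: → [13,15); WM=13
i=7 t=13 v=1: → [13,15); WM=13
i=8 t=14 v=9: → [13,16); WM=14
i=9 t=15 v=8: → [13,17); WM=15
i=10 t=16 v=2: → [13,18); WM=16
i=11 t=17 v=1: → [13,19); WM=17
i=12 t=17 v=6: → [13,19); WM=17
i=13 t=9 v=3: DROP (t<17-2); WM=17
i=14 t=20 v=5: → [20,22); WM=20
i=15 t=16 v=9: DROP (t<20-2); WM=20
i=16 t=20 v=9: → [20,22); WM=20
i=17 t=21 v=5: → [20,23); WM=21
i=18 t=21 v=5: → [20,23); WM=21
i=19 t=21 v=9: → [20,23); WM=21
i=20 t=22 v=3: → [20,24); WM=22

[0,3)=5 [6,8)=1 [10,12)=9 [13,19)=9 [20,24)=9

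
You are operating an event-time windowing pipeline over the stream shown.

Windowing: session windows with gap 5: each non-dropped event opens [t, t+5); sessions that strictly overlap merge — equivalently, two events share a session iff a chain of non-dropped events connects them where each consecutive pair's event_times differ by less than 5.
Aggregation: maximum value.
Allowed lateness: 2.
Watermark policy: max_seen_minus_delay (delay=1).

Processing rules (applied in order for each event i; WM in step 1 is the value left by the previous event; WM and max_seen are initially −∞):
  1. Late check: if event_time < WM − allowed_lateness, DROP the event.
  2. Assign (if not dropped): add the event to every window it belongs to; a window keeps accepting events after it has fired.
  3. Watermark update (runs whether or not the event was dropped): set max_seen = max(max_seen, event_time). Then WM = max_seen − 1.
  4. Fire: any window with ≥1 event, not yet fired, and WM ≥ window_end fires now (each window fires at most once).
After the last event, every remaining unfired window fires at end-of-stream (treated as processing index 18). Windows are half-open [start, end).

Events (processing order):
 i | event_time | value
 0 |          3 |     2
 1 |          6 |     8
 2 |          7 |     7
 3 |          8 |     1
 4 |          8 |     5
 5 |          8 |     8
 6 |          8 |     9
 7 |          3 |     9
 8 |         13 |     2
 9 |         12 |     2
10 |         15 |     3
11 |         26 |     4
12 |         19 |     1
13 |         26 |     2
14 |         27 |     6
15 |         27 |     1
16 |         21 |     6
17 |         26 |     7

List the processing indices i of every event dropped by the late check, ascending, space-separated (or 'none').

i=0 t=3 v=2: → [3,8); WM=2
i=1 t=6 v=8: → [3,11); WM=5
i=2 t=7 v=7: → [3,12); WM=6
i=3 t=8 v=1: → [3,13); WM=7
i=4 t=8 v=5: → [3,13); WM=7
i=5 t=8 v=8: → [3,13); WM=7
i=6 t=8 v=9: → [3,13); WM=7
i=7 t=3 v=9: DROP (t<7-2); WM=7
i=8 t=13 v=2: → [13,18); WM=12
i=9 t=12 v=2: → [3,18); WM=12
i=10 t=15 v=3: → [3,20); WM=14
i=11 t=26 v=4: → [26,31); WM=25
i=12 t=19 v=1: DROP (t<25-2); WM=25
i=13 t=26 v=2: → [26,31); WM=25
i=14 t=27 v=6: → [26,32); WM=26
i=15 t=27 v=1: → [26,32); WM=26
i=16 t=21 v=6: DROP (t<26-2); WM=26
i=17 t=26 v=7: → [26,32); WM=26

7 12 16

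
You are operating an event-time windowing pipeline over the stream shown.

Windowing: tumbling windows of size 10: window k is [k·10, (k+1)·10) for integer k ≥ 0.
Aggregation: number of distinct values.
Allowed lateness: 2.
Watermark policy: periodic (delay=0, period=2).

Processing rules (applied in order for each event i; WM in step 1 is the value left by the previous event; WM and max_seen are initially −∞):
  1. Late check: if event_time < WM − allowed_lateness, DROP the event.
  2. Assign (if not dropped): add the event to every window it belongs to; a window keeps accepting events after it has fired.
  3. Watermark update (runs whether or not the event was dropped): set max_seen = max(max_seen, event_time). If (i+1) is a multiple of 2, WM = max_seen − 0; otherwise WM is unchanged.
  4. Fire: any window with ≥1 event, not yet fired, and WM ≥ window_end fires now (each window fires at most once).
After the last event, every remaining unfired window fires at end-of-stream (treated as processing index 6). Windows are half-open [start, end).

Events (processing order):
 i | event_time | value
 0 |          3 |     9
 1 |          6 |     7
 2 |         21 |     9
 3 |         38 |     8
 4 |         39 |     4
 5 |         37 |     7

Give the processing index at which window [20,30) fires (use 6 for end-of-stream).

3

i=0 t=3 v=9: → [0,10); WM=−∞
i=1 t=6 v=7: → [0,10); WM=6
i=2 t=21 v=9: → [20,30); WM=6
i=3 t=38 v=8: → [30,40); WM=38; [0,10) fires=2 [20,30) fires=1
i=4 t=39 v=4: → [30,40); WM=38
i=5 t=37 v=7: → [30,40); WM=39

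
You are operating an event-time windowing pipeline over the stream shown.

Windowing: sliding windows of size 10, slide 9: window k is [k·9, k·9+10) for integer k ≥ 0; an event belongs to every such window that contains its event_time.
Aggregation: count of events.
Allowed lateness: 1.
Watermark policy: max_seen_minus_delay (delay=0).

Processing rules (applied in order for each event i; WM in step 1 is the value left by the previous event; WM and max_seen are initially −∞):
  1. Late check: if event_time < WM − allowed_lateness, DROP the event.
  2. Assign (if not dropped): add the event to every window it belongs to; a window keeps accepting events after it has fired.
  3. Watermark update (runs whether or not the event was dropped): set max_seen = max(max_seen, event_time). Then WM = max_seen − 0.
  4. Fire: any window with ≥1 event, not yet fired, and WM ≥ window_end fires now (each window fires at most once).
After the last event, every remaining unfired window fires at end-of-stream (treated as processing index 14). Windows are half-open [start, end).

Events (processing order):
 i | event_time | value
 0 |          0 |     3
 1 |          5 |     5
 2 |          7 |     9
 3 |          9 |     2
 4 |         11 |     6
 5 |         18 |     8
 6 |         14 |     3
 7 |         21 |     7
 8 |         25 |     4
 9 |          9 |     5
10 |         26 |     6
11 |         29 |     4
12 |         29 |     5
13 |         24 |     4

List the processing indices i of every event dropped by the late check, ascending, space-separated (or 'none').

6 9 13

i=0 t=0 v=3: → [0,10); WM=0
i=1 t=5 v=5: → [0,10); WM=5
i=2 t=7 v=9: → [0,10); WM=7
i=3 t=9 v=2: → [9,19),[0,10); WM=9
i=4 t=11 v=6: → [9,19); WM=11; [0,10) fires=4
i=5 t=18 v=8: → [18,28),[9,19); WM=18
i=6 t=14 v=3: DROP (t<18-1); WM=18
i=7 t=21 v=7: → [18,28); WM=21; [9,19) fires=3
i=8 t=25 v=4: → [18,28); WM=25
i=9 t=9 v=5: DROP (t<25-1); WM=25
i=10 t=26 v=6: → [18,28); WM=26
i=11 t=29 v=4: → [27,37); WM=29; [18,28) fires=4
i=12 t=29 v=5: → [27,37); WM=29
i=13 t=24 v=4: DROP (t<29-1); WM=29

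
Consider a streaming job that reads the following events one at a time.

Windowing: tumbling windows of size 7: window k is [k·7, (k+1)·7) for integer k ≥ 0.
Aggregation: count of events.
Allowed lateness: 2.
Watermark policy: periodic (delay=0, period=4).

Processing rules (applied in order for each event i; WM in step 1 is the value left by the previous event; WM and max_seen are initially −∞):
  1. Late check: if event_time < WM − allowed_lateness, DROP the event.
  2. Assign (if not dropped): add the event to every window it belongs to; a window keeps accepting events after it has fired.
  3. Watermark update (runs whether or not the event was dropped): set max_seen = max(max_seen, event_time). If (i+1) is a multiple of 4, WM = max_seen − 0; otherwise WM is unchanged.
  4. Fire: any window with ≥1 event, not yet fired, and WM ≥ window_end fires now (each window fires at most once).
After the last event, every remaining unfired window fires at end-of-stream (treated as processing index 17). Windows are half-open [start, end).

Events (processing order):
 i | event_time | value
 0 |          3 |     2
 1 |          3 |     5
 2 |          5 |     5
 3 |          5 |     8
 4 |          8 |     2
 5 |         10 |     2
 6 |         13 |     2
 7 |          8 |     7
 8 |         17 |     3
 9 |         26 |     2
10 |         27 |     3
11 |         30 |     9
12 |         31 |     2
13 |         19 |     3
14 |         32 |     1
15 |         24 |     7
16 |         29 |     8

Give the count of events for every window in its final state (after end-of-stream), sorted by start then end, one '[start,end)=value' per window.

i=0 t=3 v=2: → [0,7); WM=−∞
i=1 t=3 v=5: → [0,7); WM=−∞
i=2 t=5 v=5: → [0,7); WM=−∞
i=3 t=5 v=8: → [0,7); WM=5
i=4 t=8 v=2: → [7,14); WM=5
i=5 t=10 v=2: → [7,14); WM=5
i=6 t=13 v=2: → [7,14); WM=5
i=7 t=8 v=7: → [7,14); WM=13; [0,7) fires=4
i=8 t=17 v=3: → [14,21); WM=13
i=9 t=26 v=2: → [21,28); WM=13
i=10 t=27 v=3: → [21,28); WM=13
i=11 t=30 v=9: → [28,35); WM=30; [7,14) fires=4 [14,21) fires=1 [21,28) fires=2
i=12 t=31 v=2: → [28,35); WM=30
i=13 t=19 v=3: DROP (t<30-2); WM=30
i=14 t=32 v=1: → [28,35); WM=30
i=15 t=24 v=7: DROP (t<30-2); WM=32
i=16 t=29 v=8: DROP (t<32-2); WM=32

[0,7)=4 [7,14)=4 [14,21)=1 [21,28)=2 [28,35)=3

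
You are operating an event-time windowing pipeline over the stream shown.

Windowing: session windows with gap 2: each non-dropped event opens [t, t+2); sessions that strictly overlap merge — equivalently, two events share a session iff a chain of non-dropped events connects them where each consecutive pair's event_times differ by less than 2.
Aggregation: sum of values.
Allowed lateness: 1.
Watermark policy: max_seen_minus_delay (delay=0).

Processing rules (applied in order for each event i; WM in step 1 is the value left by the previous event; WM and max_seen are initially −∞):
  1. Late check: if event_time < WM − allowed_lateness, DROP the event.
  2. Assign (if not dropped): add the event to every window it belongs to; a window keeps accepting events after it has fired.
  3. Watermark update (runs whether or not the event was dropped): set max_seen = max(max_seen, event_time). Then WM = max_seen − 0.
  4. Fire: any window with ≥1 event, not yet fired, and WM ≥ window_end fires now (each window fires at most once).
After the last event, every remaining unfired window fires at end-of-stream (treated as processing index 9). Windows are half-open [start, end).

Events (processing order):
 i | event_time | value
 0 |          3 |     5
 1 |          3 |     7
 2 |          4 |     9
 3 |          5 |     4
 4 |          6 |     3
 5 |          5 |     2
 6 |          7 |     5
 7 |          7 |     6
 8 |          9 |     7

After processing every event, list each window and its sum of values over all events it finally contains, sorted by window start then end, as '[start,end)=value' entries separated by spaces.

i=0 t=3 v=5: → [3,5); WM=3
i=1 t=3 v=7: → [3,5); WM=3
i=2 t=4 v=9: → [3,6); WM=4
i=3 t=5 v=4: → [3,7); WM=5
i=4 t=6 v=3: → [3,8); WM=6
i=5 t=5 v=2: → [3,8); WM=6
i=6 t=7 v=5: → [3,9); WM=7
i=7 t=7 v=6: → [3,9); WM=7
i=8 t=9 v=7: → [9,11); WM=9

[3,9)=41 [9,11)=7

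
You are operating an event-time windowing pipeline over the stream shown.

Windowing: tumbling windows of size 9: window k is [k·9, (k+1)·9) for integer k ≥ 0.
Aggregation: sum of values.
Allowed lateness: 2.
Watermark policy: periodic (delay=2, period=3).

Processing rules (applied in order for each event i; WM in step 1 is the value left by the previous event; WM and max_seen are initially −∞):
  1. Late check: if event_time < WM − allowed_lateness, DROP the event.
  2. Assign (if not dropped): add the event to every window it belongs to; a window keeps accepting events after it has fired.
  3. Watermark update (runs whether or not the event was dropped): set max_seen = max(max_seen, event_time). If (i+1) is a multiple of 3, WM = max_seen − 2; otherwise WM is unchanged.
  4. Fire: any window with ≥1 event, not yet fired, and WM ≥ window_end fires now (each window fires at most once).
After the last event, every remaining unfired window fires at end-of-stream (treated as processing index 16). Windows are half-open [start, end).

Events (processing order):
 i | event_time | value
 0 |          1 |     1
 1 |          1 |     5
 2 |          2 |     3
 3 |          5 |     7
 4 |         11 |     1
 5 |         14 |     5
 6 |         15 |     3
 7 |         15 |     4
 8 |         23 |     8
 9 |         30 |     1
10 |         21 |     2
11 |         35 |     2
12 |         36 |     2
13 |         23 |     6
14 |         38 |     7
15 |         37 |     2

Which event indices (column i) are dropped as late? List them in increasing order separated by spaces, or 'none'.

i=0 t=1 v=1: → [0,9); WM=−∞
i=1 t=1 v=5: → [0,9); WM=−∞
i=2 t=2 v=3: → [0,9); WM=0
i=3 t=5 v=7: → [0,9); WM=0
i=4 t=11 v=1: → [9,18); WM=0
i=5 t=14 v=5: → [9,18); WM=12; [0,9) fires=16
i=6 t=15 v=3: → [9,18); WM=12
i=7 t=15 v=4: → [9,18); WM=12
i=8 t=23 v=8: → [18,27); WM=21; [9,18) fires=13
i=9 t=30 v=1: → [27,36); WM=21
i=10 t=21 v=2: → [18,27); WM=21
i=11 t=35 v=2: → [27,36); WM=33; [18,27) fires=10
i=12 t=36 v=2: → [36,45); WM=33
i=13 t=23 v=6: DROP (t<33-2); WM=33
i=14 t=38 v=7: → [36,45); WM=36; [27,36) fires=3
i=15 t=37 v=2: → [36,45); WM=36

13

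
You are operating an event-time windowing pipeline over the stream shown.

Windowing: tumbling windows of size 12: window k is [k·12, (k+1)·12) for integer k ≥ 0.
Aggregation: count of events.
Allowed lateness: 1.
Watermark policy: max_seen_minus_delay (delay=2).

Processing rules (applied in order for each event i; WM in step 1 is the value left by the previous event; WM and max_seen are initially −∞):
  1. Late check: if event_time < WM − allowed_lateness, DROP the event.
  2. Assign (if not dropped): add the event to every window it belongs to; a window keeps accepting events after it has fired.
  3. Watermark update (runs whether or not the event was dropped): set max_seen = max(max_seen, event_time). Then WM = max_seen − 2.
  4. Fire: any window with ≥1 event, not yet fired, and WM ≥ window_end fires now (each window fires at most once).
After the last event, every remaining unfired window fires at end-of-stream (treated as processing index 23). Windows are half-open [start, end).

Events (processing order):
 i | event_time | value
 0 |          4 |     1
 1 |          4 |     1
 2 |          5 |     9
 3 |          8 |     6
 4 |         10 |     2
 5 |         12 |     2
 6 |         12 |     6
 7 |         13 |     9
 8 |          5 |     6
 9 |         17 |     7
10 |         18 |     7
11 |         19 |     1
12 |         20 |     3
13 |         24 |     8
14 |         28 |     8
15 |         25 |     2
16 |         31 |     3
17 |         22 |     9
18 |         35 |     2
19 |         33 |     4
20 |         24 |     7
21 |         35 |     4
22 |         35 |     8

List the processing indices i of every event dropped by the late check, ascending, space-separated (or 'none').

i=0 t=4 v=1: → [0,12); WM=2
i=1 t=4 v=1: → [0,12); WM=2
i=2 t=5 v=9: → [0,12); WM=3
i=3 t=8 v=6: → [0,12); WM=6
i=4 t=10 v=2: → [0,12); WM=8
i=5 t=12 v=2: → [12,24); WM=10
i=6 t=12 v=6: → [12,24); WM=10
i=7 t=13 v=9: → [12,24); WM=11
i=8 t=5 v=6: DROP (t<11-1); WM=11
i=9 t=17 v=7: → [12,24); WM=15; [0,12) fires=5
i=10 t=18 v=7: → [12,24); WM=16
i=11 t=19 v=1: → [12,24); WM=17
i=12 t=20 v=3: → [12,24); WM=18
i=13 t=24 v=8: → [24,36); WM=22
i=14 t=28 v=8: → [24,36); WM=26; [12,24) fires=7
i=15 t=25 v=2: → [24,36); WM=26
i=16 t=31 v=3: → [24,36); WM=29
i=17 t=22 v=9: DROP (t<29-1); WM=29
i=18 t=35 v=2: → [24,36); WM=33
i=19 t=33 v=4: → [24,36); WM=33
i=20 t=24 v=7: DROP (t<33-1); WM=33
i=21 t=35 v=4: → [24,36); WM=33
i=22 t=35 v=8: → [24,36); WM=33

8 17 20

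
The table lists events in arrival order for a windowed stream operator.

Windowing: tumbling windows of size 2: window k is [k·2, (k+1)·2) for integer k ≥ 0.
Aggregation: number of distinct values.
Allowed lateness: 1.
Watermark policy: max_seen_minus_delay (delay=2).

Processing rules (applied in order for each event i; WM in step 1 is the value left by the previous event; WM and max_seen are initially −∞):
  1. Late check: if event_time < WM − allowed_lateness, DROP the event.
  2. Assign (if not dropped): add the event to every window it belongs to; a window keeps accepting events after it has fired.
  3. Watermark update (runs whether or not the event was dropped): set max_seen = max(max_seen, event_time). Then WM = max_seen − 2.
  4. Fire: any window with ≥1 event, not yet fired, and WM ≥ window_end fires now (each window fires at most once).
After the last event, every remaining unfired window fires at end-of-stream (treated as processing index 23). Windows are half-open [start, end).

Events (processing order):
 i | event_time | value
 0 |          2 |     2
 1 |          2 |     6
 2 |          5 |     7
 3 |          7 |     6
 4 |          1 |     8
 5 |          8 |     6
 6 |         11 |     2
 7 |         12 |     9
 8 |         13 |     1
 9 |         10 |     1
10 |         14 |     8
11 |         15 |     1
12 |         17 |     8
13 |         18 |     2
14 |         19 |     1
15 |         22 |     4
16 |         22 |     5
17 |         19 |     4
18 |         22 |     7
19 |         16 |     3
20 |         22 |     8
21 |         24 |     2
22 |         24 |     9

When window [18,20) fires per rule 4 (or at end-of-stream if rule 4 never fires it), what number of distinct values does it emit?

2

i=0 t=2 v=2: → [2,4); WM=0
i=1 t=2 v=6: → [2,4); WM=0
i=2 t=5 v=7: → [4,6); WM=3
i=3 t=7 v=6: → [6,8); WM=5; [2,4) fires=2
i=4 t=1 v=8: DROP (t<5-1); WM=5
i=5 t=8 v=6: → [8,10); WM=6; [4,6) fires=1
i=6 t=11 v=2: → [10,12); WM=9; [6,8) fires=1
i=7 t=12 v=9: → [12,14); WM=10; [8,10) fires=1
i=8 t=13 v=1: → [12,14); WM=11
i=9 t=10 v=1: → [10,12); WM=11
i=10 t=14 v=8: → [14,16); WM=12; [10,12) fires=2
i=11 t=15 v=1: → [14,16); WM=13
i=12 t=17 v=8: → [16,18); WM=15; [12,14) fires=2
i=13 t=18 v=2: → [18,20); WM=16; [14,16) fires=2
i=14 t=19 v=1: → [18,20); WM=17
i=15 t=22 v=4: → [22,24); WM=20; [16,18) fires=1 [18,20) fires=2
i=16 t=22 v=5: → [22,24); WM=20
i=17 t=19 v=4: → [18,20); WM=20
i=18 t=22 v=7: → [22,24); WM=20
i=19 t=16 v=3: DROP (t<20-1); WM=20
i=20 t=22 v=8: → [22,24); WM=20
i=21 t=24 v=2: → [24,26); WM=22
i=22 t=24 v=9: → [24,26); WM=22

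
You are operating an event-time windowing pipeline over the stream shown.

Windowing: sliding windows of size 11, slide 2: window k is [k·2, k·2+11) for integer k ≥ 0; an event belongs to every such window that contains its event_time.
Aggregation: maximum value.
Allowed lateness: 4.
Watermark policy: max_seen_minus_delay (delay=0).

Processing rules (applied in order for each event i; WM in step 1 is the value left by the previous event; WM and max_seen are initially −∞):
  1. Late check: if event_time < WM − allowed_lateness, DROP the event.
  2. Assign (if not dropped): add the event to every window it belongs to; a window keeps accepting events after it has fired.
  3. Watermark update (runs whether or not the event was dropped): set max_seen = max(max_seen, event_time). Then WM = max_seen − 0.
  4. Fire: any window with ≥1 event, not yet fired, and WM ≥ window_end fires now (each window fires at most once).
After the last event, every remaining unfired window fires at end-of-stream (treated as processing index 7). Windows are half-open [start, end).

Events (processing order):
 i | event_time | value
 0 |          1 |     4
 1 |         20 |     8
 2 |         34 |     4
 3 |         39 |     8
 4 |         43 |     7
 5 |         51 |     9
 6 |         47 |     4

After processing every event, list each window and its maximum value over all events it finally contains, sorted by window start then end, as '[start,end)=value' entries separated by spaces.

i=0 t=1 v=4: → [0,11); WM=1
i=1 t=20 v=8: → [20,31),[18,29),[16,27),[14,25),[12,23),[10,21); WM=20; [0,11) fires=4
i=2 t=34 v=4: → [34,45),[32,43),[30,41),[28,39),[26,37),[24,35); WM=34; [10,21) fires=8 [12,23) fires=8 [14,25) fires=8 [16,27) fires=8 [18,29) fires=8 [20,31) fires=8
i=3 t=39 v=8: → [38,49),[36,47),[34,45),[32,43),[30,41); WM=39; [24,35) fires=4 [26,37) fires=4 [28,39) fires=4
i=4 t=43 v=7: → [42,53),[40,51),[38,49),[36,47),[34,45); WM=43; [30,41) fires=8 [32,43) fires=8
i=5 t=51 v=9: → [50,61),[48,59),[46,57),[44,55),[42,53); WM=51; [34,45) fires=8 [36,47) fires=8 [38,49) fires=8 [40,51) fires=7
i=6 t=47 v=4: → [46,57),[44,55),[42,53),[40,51),[38,49); WM=51

[0,11)=4 [10,21)=8 [12,23)=8 [14,25)=8 [16,27)=8 [18,29)=8 [20,31)=8 [24,35)=4 [26,37)=4 [28,39)=4 [30,41)=8 [32,43)=8 [34,45)=8 [36,47)=8 [38,49)=8 [40,51)=7 [42,53)=9 [44,55)=9 [46,57)=9 [48,59)=9 [50,61)=9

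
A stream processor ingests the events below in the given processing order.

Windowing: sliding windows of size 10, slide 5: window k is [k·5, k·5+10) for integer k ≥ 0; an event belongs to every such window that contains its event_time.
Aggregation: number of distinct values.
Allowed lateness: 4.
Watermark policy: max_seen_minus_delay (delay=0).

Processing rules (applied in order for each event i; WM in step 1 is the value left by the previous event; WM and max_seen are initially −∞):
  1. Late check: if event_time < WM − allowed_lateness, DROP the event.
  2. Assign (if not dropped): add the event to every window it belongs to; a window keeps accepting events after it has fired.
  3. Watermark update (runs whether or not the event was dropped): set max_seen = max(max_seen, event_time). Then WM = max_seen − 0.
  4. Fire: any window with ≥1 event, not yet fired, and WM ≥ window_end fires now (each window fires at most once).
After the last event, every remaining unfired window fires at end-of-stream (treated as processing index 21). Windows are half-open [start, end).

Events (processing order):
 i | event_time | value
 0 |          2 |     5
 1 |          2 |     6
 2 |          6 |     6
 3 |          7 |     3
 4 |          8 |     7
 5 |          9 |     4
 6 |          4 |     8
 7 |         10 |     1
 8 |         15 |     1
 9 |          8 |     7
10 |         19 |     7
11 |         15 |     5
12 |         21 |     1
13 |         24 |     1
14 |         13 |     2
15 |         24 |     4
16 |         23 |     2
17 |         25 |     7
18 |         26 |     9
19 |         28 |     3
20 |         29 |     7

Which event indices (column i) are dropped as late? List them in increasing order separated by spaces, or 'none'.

i=0 t=2 v=5: → [0,10); WM=2
i=1 t=2 v=6: → [0,10); WM=2
i=2 t=6 v=6: → [5,15),[0,10); WM=6
i=3 t=7 v=3: → [5,15),[0,10); WM=7
i=4 t=8 v=7: → [5,15),[0,10); WM=8
i=5 t=9 v=4: → [5,15),[0,10); WM=9
i=6 t=4 v=8: DROP (t<9-4); WM=9
i=7 t=10 v=1: → [10,20),[5,15); WM=10; [0,10) fires=5
i=8 t=15 v=1: → [15,25),[10,20); WM=15; [5,15) fires=5
i=9 t=8 v=7: DROP (t<15-4); WM=15
i=10 t=19 v=7: → [15,25),[10,20); WM=19
i=11 t=15 v=5: → [15,25),[10,20); WM=19
i=12 t=21 v=1: → [20,30),[15,25); WM=21; [10,20) fires=3
i=13 t=24 v=1: → [20,30),[15,25); WM=24
i=14 t=13 v=2: DROP (t<24-4); WM=24
i=15 t=24 v=4: → [20,30),[15,25); WM=24
i=16 t=23 v=2: → [20,30),[15,25); WM=24
i=17 t=25 v=7: → [25,35),[20,30); WM=25; [15,25) fires=5
i=18 t=26 v=9: → [25,35),[20,30); WM=26
i=19 t=28 v=3: → [25,35),[20,30); WM=28
i=20 t=29 v=7: → [25,35),[20,30); WM=29

6 9 14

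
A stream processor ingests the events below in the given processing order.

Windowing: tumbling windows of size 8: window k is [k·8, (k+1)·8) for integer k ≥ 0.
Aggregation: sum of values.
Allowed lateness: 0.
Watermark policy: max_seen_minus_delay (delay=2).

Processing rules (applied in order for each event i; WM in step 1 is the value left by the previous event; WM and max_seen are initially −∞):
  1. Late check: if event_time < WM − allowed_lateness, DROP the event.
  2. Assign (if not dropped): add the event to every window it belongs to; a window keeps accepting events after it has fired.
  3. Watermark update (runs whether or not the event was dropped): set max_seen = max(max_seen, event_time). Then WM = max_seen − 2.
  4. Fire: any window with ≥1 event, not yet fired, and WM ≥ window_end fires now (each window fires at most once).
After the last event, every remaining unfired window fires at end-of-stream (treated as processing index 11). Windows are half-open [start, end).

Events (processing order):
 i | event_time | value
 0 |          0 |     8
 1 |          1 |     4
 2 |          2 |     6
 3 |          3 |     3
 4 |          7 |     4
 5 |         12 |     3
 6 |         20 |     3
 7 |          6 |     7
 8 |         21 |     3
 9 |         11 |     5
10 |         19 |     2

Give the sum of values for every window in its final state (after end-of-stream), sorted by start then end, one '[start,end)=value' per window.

i=0 t=0 v=8: → [0,8); WM=-2
i=1 t=1 v=4: → [0,8); WM=-1
i=2 t=2 v=6: → [0,8); WM=0
i=3 t=3 v=3: → [0,8); WM=1
i=4 t=7 v=4: → [0,8); WM=5
i=5 t=12 v=3: → [8,16); WM=10; [0,8) fires=25
i=6 t=20 v=3: → [16,24); WM=18; [8,16) fires=3
i=7 t=6 v=7: DROP (t<18-0); WM=18
i=8 t=21 v=3: → [16,24); WM=19
i=9 t=11 v=5: DROP (t<19-0); WM=19
i=10 t=19 v=2: → [16,24); WM=19

[0,8)=25 [8,16)=3 [16,24)=8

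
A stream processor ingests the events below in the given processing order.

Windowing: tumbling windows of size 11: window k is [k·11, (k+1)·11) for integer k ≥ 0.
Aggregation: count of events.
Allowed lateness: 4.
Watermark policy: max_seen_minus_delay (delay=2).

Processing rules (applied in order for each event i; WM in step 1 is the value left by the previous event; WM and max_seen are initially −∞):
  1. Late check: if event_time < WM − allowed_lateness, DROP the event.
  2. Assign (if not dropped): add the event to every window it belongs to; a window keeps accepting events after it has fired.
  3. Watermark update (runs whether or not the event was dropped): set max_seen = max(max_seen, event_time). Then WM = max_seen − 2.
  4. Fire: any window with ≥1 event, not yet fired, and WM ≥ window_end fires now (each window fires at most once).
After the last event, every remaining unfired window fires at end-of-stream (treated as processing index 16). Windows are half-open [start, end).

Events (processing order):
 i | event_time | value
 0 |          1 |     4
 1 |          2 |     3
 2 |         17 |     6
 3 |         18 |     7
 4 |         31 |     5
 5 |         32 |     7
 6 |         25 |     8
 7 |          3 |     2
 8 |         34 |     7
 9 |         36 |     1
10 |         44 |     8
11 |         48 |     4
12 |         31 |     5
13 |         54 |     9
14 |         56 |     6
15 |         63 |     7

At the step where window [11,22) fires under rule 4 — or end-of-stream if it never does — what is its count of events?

i=0 t=1 v=4: → [0,11); WM=-1
i=1 t=2 v=3: → [0,11); WM=0
i=2 t=17 v=6: → [11,22); WM=15; [0,11) fires=2
i=3 t=18 v=7: → [11,22); WM=16
i=4 t=31 v=5: → [22,33); WM=29; [11,22) fires=2
i=5 t=32 v=7: → [22,33); WM=30
i=6 t=25 v=8: DROP (t<30-4); WM=30
i=7 t=3 v=2: DROP (t<30-4); WM=30
i=8 t=34 v=7: → [33,44); WM=32
i=9 t=36 v=1: → [33,44); WM=34; [22,33) fires=2
i=10 t=44 v=8: → [44,55); WM=42
i=11 t=48 v=4: → [44,55); WM=46; [33,44) fires=2
i=12 t=31 v=5: DROP (t<46-4); WM=46
i=13 t=54 v=9: → [44,55); WM=52
i=14 t=56 v=6: → [55,66); WM=54
i=15 t=63 v=7: → [55,66); WM=61; [44,55) fires=3

2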